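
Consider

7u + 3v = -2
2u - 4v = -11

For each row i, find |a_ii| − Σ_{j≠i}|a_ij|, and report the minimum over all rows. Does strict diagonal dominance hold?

row 1: |7| − (3) = 4
row 2: |-4| − (2) = 2
minimum over rows = 2 → strictly diagonally dominant (convergence guaranteed)

2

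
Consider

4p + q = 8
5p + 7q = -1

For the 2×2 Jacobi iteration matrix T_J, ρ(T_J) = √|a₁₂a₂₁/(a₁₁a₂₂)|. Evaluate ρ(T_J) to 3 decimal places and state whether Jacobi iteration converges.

0.423

a₁₂a₂₁/(a₁₁a₂₂) = (1)·(5) / ((4)·(7)) = 0.178571
ρ = √|0.178571| = √0.178571 = 0.423
ρ < 1, so Jacobi converges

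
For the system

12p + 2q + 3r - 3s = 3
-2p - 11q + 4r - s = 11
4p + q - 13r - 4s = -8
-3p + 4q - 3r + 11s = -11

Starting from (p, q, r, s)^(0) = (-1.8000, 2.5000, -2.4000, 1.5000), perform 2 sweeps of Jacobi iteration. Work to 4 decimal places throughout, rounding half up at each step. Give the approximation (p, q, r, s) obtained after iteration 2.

Iteration 1:
  p = (3 - (2)·2.5000 - (3)·-2.4000 - (-3)·1.5000) / (12) = 0.8083
  q = (11 - (-2)·-1.8000 - (4)·-2.4000 - (-1)·1.5000) / (-11) = -1.6818
  r = (-8 - (4)·-1.8000 - (1)·2.5000 - (-4)·1.5000) / (-13) = -0.2077
  s = (-11 - (-3)·-1.8000 - (4)·2.5000 - (-3)·-2.4000) / (11) = -3.0545
Iteration 2:
  p = (3 - (2)·-1.6818 - (3)·-0.2077 - (-3)·-3.0545) / (12) = -0.1814
  q = (11 - (-2)·0.8083 - (4)·-0.2077 - (-1)·-3.0545) / (-11) = -0.9448
  r = (-8 - (4)·0.8083 - (1)·-1.6818 - (-4)·-3.0545) / (-13) = 1.6746
  s = (-11 - (-3)·0.8083 - (4)·-1.6818 - (-3)·-0.2077) / (11) = -0.2246

(-0.1814, -0.9448, 1.6746, -0.2246)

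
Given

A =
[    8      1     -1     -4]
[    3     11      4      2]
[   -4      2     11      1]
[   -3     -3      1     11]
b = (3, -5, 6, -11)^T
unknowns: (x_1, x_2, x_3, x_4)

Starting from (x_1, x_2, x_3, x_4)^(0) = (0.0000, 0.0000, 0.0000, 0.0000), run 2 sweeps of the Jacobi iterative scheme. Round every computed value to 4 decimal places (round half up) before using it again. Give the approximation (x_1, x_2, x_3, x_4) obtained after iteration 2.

Iteration 1:
  x_1 = (3 - (1)·0.0000 - (-1)·0.0000 - (-4)·0.0000) / (8) = 0.3750
  x_2 = (-5 - (3)·0.0000 - (4)·0.0000 - (2)·0.0000) / (11) = -0.4545
  x_3 = (6 - (-4)·0.0000 - (2)·0.0000 - (1)·0.0000) / (11) = 0.5455
  x_4 = (-11 - (-3)·0.0000 - (-3)·0.0000 - (1)·0.0000) / (11) = -1.0000
Iteration 2:
  x_1 = (3 - (1)·-0.4545 - (-1)·0.5455 - (-4)·-1.0000) / (8) = 0.0000
  x_2 = (-5 - (3)·0.3750 - (4)·0.5455 - (2)·-1.0000) / (11) = -0.5734
  x_3 = (6 - (-4)·0.3750 - (2)·-0.4545 - (1)·-1.0000) / (11) = 0.8554
  x_4 = (-11 - (-3)·0.3750 - (-3)·-0.4545 - (1)·0.5455) / (11) = -1.0713

(0.0000, -0.5734, 0.8554, -1.0713)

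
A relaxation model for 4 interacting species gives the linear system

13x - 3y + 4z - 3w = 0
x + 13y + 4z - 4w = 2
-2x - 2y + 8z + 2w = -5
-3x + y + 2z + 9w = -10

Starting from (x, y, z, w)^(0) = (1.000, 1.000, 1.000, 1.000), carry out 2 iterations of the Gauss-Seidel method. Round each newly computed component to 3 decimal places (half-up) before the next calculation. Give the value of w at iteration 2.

-1.022

Iteration 1:
  x = (0 - (-3)·1.000 - (4)·1.000 - (-3)·1.000) / (13) = 0.154
  y = (2 - (1)·0.154 - (4)·1.000 - (-4)·1.000) / (13) = 0.142
  z = (-5 - (-2)·0.154 - (-2)·0.142 - (2)·1.000) / (8) = -0.801
  w = (-10 - (-3)·0.154 - (1)·0.142 - (2)·-0.801) / (9) = -0.898
Iteration 2:
  x = (0 - (-3)·0.142 - (4)·-0.801 - (-3)·-0.898) / (13) = 0.072
  y = (2 - (1)·0.072 - (4)·-0.801 - (-4)·-0.898) / (13) = 0.118
  z = (-5 - (-2)·0.072 - (-2)·0.118 - (2)·-0.898) / (8) = -0.353
  w = (-10 - (-3)·0.072 - (1)·0.118 - (2)·-0.353) / (9) = -1.022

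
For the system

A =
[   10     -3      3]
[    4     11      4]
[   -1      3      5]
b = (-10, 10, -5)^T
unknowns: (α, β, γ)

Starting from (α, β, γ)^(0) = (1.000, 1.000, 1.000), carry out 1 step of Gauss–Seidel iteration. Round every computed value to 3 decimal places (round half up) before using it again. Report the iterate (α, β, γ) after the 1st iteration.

Iteration 1:
  α = (-10 - (-3)·1.000 - (3)·1.000) / (10) = -1.000
  β = (10 - (4)·-1.000 - (4)·1.000) / (11) = 0.909
  γ = (-5 - (-1)·-1.000 - (3)·0.909) / (5) = -1.745

(-1.000, 0.909, -1.745)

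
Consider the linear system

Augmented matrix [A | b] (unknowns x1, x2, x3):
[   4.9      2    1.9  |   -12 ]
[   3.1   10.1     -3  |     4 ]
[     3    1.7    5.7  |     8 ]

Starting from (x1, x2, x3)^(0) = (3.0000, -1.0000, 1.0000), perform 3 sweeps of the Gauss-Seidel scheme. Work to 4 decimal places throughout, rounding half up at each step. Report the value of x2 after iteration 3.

2.5904

Iteration 1:
  x1 = (-12 - (2)·-1.0000 - (1.9)·1.0000) / (4.9) = -2.4286
  x2 = (4 - (3.1)·-2.4286 - (-3)·1.0000) / (10.1) = 1.4385
  x3 = (8 - (3)·-2.4286 - (1.7)·1.4385) / (5.7) = 2.2527
Iteration 2:
  x1 = (-12 - (2)·1.4385 - (1.9)·2.2527) / (4.9) = -3.9096
  x2 = (4 - (3.1)·-3.9096 - (-3)·2.2527) / (10.1) = 2.2651
  x3 = (8 - (3)·-3.9096 - (1.7)·2.2651) / (5.7) = 2.7856
Iteration 3:
  x1 = (-12 - (2)·2.2651 - (1.9)·2.7856) / (4.9) = -4.4536
  x2 = (4 - (3.1)·-4.4536 - (-3)·2.7856) / (10.1) = 2.5904
  x3 = (8 - (3)·-4.4536 - (1.7)·2.5904) / (5.7) = 2.9749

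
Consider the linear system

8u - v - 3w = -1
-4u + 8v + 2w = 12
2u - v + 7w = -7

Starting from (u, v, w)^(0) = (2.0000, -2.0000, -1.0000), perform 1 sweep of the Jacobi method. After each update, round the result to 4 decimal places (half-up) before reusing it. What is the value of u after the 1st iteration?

Iteration 1:
  u = (-1 - (-1)·-2.0000 - (-3)·-1.0000) / (8) = -0.7500
  v = (12 - (-4)·2.0000 - (2)·-1.0000) / (8) = 2.7500
  w = (-7 - (2)·2.0000 - (-1)·-2.0000) / (7) = -1.8571

-0.7500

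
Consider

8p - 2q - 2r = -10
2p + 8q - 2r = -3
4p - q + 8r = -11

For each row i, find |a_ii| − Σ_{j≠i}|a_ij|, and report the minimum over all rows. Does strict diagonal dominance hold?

3

row 1: |8| − (2+2) = 4
row 2: |8| − (2+2) = 4
row 3: |8| − (4+1) = 3
minimum over rows = 3 → strictly diagonally dominant (convergence guaranteed)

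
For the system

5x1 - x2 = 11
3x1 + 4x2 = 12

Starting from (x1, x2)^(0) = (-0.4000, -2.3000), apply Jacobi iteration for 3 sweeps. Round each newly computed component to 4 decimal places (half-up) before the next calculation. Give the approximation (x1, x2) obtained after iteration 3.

(2.5390, 0.8550)

Iteration 1:
  x1 = (11 - (-1)·-2.3000) / (5) = 1.7400
  x2 = (12 - (3)·-0.4000) / (4) = 3.3000
Iteration 2:
  x1 = (11 - (-1)·3.3000) / (5) = 2.8600
  x2 = (12 - (3)·1.7400) / (4) = 1.6950
Iteration 3:
  x1 = (11 - (-1)·1.6950) / (5) = 2.5390
  x2 = (12 - (3)·2.8600) / (4) = 0.8550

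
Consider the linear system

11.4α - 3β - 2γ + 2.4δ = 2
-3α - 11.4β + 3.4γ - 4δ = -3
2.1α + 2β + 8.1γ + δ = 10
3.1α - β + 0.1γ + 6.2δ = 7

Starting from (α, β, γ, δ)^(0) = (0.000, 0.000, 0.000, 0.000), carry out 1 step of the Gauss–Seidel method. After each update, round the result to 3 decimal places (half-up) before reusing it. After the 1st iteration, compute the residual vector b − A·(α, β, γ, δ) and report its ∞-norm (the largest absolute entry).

1.061

Iteration 1:
  α = (2 - (-3)·0.000 - (-2)·0.000 - (2.4)·0.000) / (11.4) = 0.175
  β = (-3 - (-3)·0.175 - (3.4)·0.000 - (-4)·0.000) / (-11.4) = 0.217
  γ = (10 - (2.1)·0.175 - (2)·0.217 - (1)·0.000) / (8.1) = 1.136
  δ = (7 - (3.1)·0.175 - (-1)·0.217 - (0.1)·1.136) / (6.2) = 1.058
Residual b − A·x = (0.389, 0.368, -1.061, 0.001); ∞-norm = 1.061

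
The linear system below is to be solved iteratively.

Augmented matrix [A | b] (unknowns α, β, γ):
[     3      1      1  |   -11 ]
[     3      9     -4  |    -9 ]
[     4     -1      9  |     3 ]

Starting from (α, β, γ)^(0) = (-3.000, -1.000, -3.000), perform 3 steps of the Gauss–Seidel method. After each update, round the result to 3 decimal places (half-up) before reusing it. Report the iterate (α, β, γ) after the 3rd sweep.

(-4.568, 1.407, 2.520)

Iteration 1:
  α = (-11 - (1)·-1.000 - (1)·-3.000) / (3) = -2.333
  β = (-9 - (3)·-2.333 - (-4)·-3.000) / (9) = -1.556
  γ = (3 - (4)·-2.333 - (-1)·-1.556) / (9) = 1.197
Iteration 2:
  α = (-11 - (1)·-1.556 - (1)·1.197) / (3) = -3.547
  β = (-9 - (3)·-3.547 - (-4)·1.197) / (9) = 0.714
  γ = (3 - (4)·-3.547 - (-1)·0.714) / (9) = 1.989
Iteration 3:
  α = (-11 - (1)·0.714 - (1)·1.989) / (3) = -4.568
  β = (-9 - (3)·-4.568 - (-4)·1.989) / (9) = 1.407
  γ = (3 - (4)·-4.568 - (-1)·1.407) / (9) = 2.520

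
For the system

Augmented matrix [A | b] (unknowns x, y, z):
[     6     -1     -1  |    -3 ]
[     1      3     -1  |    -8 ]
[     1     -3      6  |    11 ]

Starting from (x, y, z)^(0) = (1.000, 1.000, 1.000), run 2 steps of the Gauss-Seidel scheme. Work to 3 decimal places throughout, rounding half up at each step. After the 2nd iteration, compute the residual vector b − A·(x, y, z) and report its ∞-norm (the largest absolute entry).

0.254

Iteration 1:
  x = (-3 - (-1)·1.000 - (-1)·1.000) / (6) = -0.167
  y = (-8 - (1)·-0.167 - (-1)·1.000) / (3) = -2.278
  z = (11 - (1)·-0.167 - (-3)·-2.278) / (6) = 0.722
Iteration 2:
  x = (-3 - (-1)·-2.278 - (-1)·0.722) / (6) = -0.759
  y = (-8 - (1)·-0.759 - (-1)·0.722) / (3) = -2.173
  z = (11 - (1)·-0.759 - (-3)·-2.173) / (6) = 0.873
Residual b − A·x = (0.254, 0.151, 0.002); ∞-norm = 0.254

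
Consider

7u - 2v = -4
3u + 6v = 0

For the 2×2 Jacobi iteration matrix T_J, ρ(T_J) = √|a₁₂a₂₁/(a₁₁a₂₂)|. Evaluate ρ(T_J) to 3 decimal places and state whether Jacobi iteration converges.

0.378

a₁₂a₂₁/(a₁₁a₂₂) = (-2)·(3) / ((7)·(6)) = -0.142857
ρ = √|-0.142857| = √0.142857 = 0.378
ρ < 1, so Jacobi converges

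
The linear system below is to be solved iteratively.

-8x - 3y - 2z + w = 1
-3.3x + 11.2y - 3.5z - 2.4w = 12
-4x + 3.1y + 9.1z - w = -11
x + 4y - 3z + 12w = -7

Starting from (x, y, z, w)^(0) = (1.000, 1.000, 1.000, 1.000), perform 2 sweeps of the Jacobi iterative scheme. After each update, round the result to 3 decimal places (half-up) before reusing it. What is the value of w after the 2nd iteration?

Iteration 1:
  x = (1 - (-3)·1.000 - (-2)·1.000 - (1)·1.000) / (-8) = -0.625
  y = (12 - (-3.3)·1.000 - (-3.5)·1.000 - (-2.4)·1.000) / (11.2) = 1.893
  z = (-11 - (-4)·1.000 - (3.1)·1.000 - (-1)·1.000) / (9.1) = -1.000
  w = (-7 - (1)·1.000 - (4)·1.000 - (-3)·1.000) / (12) = -0.750
Iteration 2:
  x = (1 - (-3)·1.893 - (-2)·-1.000 - (1)·-0.750) / (-8) = -0.679
  y = (12 - (-3.3)·-0.625 - (-3.5)·-1.000 - (-2.4)·-0.750) / (11.2) = 0.414
  z = (-11 - (-4)·-0.625 - (3.1)·1.893 - (-1)·-0.750) / (9.1) = -2.211
  w = (-7 - (1)·-0.625 - (4)·1.893 - (-3)·-1.000) / (12) = -1.412

-1.412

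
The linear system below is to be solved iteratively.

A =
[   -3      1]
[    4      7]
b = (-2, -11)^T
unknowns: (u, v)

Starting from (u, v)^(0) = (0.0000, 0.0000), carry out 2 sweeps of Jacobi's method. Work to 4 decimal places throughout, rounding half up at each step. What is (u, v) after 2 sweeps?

(0.1429, -1.9524)

Iteration 1:
  u = (-2 - (1)·0.0000) / (-3) = 0.6667
  v = (-11 - (4)·0.0000) / (7) = -1.5714
Iteration 2:
  u = (-2 - (1)·-1.5714) / (-3) = 0.1429
  v = (-11 - (4)·0.6667) / (7) = -1.9524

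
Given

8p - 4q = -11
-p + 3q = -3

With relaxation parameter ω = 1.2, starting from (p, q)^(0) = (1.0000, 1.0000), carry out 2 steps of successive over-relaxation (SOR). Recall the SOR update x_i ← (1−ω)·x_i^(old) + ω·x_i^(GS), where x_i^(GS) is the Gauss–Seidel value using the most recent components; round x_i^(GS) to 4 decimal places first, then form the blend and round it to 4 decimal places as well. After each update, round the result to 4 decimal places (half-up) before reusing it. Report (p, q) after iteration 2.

(-2.5400, -1.8360)

Iteration 1:
  p: GS value = (-11 - (-4)·1.0000) / (8) = -0.8750;  p ← (1−ω)·1.0000 + ω·-0.8750 = -1.2500
  q: GS value = (-3 - (-1)·-1.2500) / (3) = -1.4167;  q ← (1−ω)·1.0000 + ω·-1.4167 = -1.9000
Iteration 2:
  p: GS value = (-11 - (-4)·-1.9000) / (8) = -2.3250;  p ← (1−ω)·-1.2500 + ω·-2.3250 = -2.5400
  q: GS value = (-3 - (-1)·-2.5400) / (3) = -1.8467;  q ← (1−ω)·-1.9000 + ω·-1.8467 = -1.8360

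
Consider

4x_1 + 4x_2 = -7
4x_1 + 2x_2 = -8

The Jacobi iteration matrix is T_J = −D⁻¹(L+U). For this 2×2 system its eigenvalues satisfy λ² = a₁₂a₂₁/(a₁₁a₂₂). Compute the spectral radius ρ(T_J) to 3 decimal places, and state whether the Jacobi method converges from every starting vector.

1.414

a₁₂a₂₁/(a₁₁a₂₂) = (4)·(4) / ((4)·(2)) = 2.000000
ρ = √|2.000000| = √2.000000 = 1.414
ρ > 1, so Jacobi diverges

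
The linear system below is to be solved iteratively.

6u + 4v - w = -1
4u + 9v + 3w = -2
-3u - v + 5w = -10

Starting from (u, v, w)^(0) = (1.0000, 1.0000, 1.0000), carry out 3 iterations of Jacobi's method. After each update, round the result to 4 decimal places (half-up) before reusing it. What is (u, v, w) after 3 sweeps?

(-0.9161, 0.5111, -1.7252)

Iteration 1:
  u = (-1 - (4)·1.0000 - (-1)·1.0000) / (6) = -0.6667
  v = (-2 - (4)·1.0000 - (3)·1.0000) / (9) = -1.0000
  w = (-10 - (-3)·1.0000 - (-1)·1.0000) / (5) = -1.2000
Iteration 2:
  u = (-1 - (4)·-1.0000 - (-1)·-1.2000) / (6) = 0.3000
  v = (-2 - (4)·-0.6667 - (3)·-1.2000) / (9) = 0.4741
  w = (-10 - (-3)·-0.6667 - (-1)·-1.0000) / (5) = -2.6000
Iteration 3:
  u = (-1 - (4)·0.4741 - (-1)·-2.6000) / (6) = -0.9161
  v = (-2 - (4)·0.3000 - (3)·-2.6000) / (9) = 0.5111
  w = (-10 - (-3)·0.3000 - (-1)·0.4741) / (5) = -1.7252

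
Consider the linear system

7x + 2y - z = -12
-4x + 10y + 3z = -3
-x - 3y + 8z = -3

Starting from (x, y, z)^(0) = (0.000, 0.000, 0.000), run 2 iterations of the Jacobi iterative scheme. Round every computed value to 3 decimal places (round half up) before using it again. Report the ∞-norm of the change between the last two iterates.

Iteration 1:
  x = (-12 - (2)·0.000 - (-1)·0.000) / (7) = -1.714
  y = (-3 - (-4)·0.000 - (3)·0.000) / (10) = -0.300
  z = (-3 - (-1)·0.000 - (-3)·0.000) / (8) = -0.375
Iteration 2:
  x = (-12 - (2)·-0.300 - (-1)·-0.375) / (7) = -1.682
  y = (-3 - (-4)·-1.714 - (3)·-0.375) / (10) = -0.873
  z = (-3 - (-1)·-1.714 - (-3)·-0.300) / (8) = -0.702
Change: (0.032, -0.573, -0.327) → max |·| = 0.573

0.573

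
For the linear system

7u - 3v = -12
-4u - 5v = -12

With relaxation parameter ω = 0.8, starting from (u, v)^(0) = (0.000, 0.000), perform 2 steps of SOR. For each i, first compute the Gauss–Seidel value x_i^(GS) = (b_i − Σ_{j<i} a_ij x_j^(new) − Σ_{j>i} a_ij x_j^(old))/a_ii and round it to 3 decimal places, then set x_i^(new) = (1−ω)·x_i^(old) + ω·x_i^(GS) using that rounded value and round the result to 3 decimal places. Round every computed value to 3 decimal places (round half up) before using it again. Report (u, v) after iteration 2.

Iteration 1:
  u: GS value = (-12 - (-3)·0.000) / (7) = -1.714;  u ← (1−ω)·0.000 + ω·-1.714 = -1.371
  v: GS value = (-12 - (-4)·-1.371) / (-5) = 3.497;  v ← (1−ω)·0.000 + ω·3.497 = 2.798
Iteration 2:
  u: GS value = (-12 - (-3)·2.798) / (7) = -0.515;  u ← (1−ω)·-1.371 + ω·-0.515 = -0.686
  v: GS value = (-12 - (-4)·-0.686) / (-5) = 2.949;  v ← (1−ω)·2.798 + ω·2.949 = 2.919

(-0.686, 2.919)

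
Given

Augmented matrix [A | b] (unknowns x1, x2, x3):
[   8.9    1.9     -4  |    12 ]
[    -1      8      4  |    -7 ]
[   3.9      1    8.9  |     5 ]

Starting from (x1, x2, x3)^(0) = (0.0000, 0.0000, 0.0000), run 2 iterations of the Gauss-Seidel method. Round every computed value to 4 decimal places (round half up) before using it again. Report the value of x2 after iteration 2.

-0.7100

Iteration 1:
  x1 = (12 - (1.9)·0.0000 - (-4)·0.0000) / (8.9) = 1.3483
  x2 = (-7 - (-1)·1.3483 - (4)·0.0000) / (8) = -0.7065
  x3 = (5 - (3.9)·1.3483 - (1)·-0.7065) / (8.9) = 0.0504
Iteration 2:
  x1 = (12 - (1.9)·-0.7065 - (-4)·0.0504) / (8.9) = 1.5218
  x2 = (-7 - (-1)·1.5218 - (4)·0.0504) / (8) = -0.7100
  x3 = (5 - (3.9)·1.5218 - (1)·-0.7100) / (8.9) = -0.0253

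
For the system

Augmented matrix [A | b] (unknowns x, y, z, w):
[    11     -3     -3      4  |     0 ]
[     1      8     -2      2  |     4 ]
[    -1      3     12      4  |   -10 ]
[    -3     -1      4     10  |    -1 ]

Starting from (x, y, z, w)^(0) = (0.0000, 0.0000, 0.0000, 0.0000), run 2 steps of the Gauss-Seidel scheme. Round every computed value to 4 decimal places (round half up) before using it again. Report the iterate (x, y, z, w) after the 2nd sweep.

(-0.2462, 0.2079, -1.0169, 0.2537)

Iteration 1:
  x = (0 - (-3)·0.0000 - (-3)·0.0000 - (4)·0.0000) / (11) = 0.0000
  y = (4 - (1)·0.0000 - (-2)·0.0000 - (2)·0.0000) / (8) = 0.5000
  z = (-10 - (-1)·0.0000 - (3)·0.5000 - (4)·0.0000) / (12) = -0.9583
  w = (-1 - (-3)·0.0000 - (-1)·0.5000 - (4)·-0.9583) / (10) = 0.3333
Iteration 2:
  x = (0 - (-3)·0.5000 - (-3)·-0.9583 - (4)·0.3333) / (11) = -0.2462
  y = (4 - (1)·-0.2462 - (-2)·-0.9583 - (2)·0.3333) / (8) = 0.2079
  z = (-10 - (-1)·-0.2462 - (3)·0.2079 - (4)·0.3333) / (12) = -1.0169
  w = (-1 - (-3)·-0.2462 - (-1)·0.2079 - (4)·-1.0169) / (10) = 0.2537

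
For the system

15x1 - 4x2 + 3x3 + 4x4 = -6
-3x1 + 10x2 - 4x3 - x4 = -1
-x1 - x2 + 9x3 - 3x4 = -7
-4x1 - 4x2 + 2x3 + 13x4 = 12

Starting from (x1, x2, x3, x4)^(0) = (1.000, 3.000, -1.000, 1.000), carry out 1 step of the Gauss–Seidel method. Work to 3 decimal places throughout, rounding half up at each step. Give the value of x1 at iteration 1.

0.333

Iteration 1:
  x1 = (-6 - (-4)·3.000 - (3)·-1.000 - (4)·1.000) / (15) = 0.333
  x2 = (-1 - (-3)·0.333 - (-4)·-1.000 - (-1)·1.000) / (10) = -0.300
  x3 = (-7 - (-1)·0.333 - (-1)·-0.300 - (-3)·1.000) / (9) = -0.441
  x4 = (12 - (-4)·0.333 - (-4)·-0.300 - (2)·-0.441) / (13) = 1.001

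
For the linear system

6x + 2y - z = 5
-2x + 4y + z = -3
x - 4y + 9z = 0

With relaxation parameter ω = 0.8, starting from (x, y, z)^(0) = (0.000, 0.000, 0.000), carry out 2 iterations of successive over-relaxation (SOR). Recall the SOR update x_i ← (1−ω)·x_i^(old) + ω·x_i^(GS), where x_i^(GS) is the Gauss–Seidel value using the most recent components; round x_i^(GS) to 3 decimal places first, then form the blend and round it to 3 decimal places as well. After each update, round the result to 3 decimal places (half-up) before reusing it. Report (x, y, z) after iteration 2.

Iteration 1:
  x: GS value = (5 - (2)·0.000 - (-1)·0.000) / (6) = 0.833;  x ← (1−ω)·0.000 + ω·0.833 = 0.666
  y: GS value = (-3 - (-2)·0.666 - (1)·0.000) / (4) = -0.417;  y ← (1−ω)·0.000 + ω·-0.417 = -0.334
  z: GS value = (0 - (1)·0.666 - (-4)·-0.334) / (9) = -0.222;  z ← (1−ω)·0.000 + ω·-0.222 = -0.178
Iteration 2:
  x: GS value = (5 - (2)·-0.334 - (-1)·-0.178) / (6) = 0.915;  x ← (1−ω)·0.666 + ω·0.915 = 0.865
  y: GS value = (-3 - (-2)·0.865 - (1)·-0.178) / (4) = -0.273;  y ← (1−ω)·-0.334 + ω·-0.273 = -0.285
  z: GS value = (0 - (1)·0.865 - (-4)·-0.285) / (9) = -0.223;  z ← (1−ω)·-0.178 + ω·-0.223 = -0.214

(0.865, -0.285, -0.214)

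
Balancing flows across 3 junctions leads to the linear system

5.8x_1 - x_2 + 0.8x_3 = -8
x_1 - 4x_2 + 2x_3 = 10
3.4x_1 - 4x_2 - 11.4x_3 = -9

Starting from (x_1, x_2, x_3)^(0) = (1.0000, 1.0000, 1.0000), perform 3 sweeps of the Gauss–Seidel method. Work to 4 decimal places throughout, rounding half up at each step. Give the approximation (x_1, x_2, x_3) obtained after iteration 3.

Iteration 1:
  x_1 = (-8 - (-1)·1.0000 - (0.8)·1.0000) / (5.8) = -1.3448
  x_2 = (10 - (1)·-1.3448 - (2)·1.0000) / (-4) = -2.3362
  x_3 = (-9 - (3.4)·-1.3448 - (-4)·-2.3362) / (-11.4) = 1.2081
Iteration 2:
  x_1 = (-8 - (-1)·-2.3362 - (0.8)·1.2081) / (5.8) = -1.9487
  x_2 = (10 - (1)·-1.9487 - (2)·1.2081) / (-4) = -2.3831
  x_3 = (-9 - (3.4)·-1.9487 - (-4)·-2.3831) / (-11.4) = 1.0445
Iteration 3:
  x_1 = (-8 - (-1)·-2.3831 - (0.8)·1.0445) / (5.8) = -1.9343
  x_2 = (10 - (1)·-1.9343 - (2)·1.0445) / (-4) = -2.4613
  x_3 = (-9 - (3.4)·-1.9343 - (-4)·-2.4613) / (-11.4) = 1.0762

(-1.9343, -2.4613, 1.0762)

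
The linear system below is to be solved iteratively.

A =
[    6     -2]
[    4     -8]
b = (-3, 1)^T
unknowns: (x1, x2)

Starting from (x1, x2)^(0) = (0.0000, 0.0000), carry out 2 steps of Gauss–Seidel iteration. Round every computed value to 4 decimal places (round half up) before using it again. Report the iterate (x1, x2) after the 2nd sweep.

(-0.6250, -0.4375)

Iteration 1:
  x1 = (-3 - (-2)·0.0000) / (6) = -0.5000
  x2 = (1 - (4)·-0.5000) / (-8) = -0.3750
Iteration 2:
  x1 = (-3 - (-2)·-0.3750) / (6) = -0.6250
  x2 = (1 - (4)·-0.6250) / (-8) = -0.4375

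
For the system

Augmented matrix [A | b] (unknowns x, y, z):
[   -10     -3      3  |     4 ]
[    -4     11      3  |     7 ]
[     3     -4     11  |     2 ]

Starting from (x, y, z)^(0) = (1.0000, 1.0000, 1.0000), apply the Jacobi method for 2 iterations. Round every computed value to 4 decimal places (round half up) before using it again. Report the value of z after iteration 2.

Iteration 1:
  x = (4 - (-3)·1.0000 - (3)·1.0000) / (-10) = -0.4000
  y = (7 - (-4)·1.0000 - (3)·1.0000) / (11) = 0.7273
  z = (2 - (3)·1.0000 - (-4)·1.0000) / (11) = 0.2727
Iteration 2:
  x = (4 - (-3)·0.7273 - (3)·0.2727) / (-10) = -0.5364
  y = (7 - (-4)·-0.4000 - (3)·0.2727) / (11) = 0.4165
  z = (2 - (3)·-0.4000 - (-4)·0.7273) / (11) = 0.5554

0.5554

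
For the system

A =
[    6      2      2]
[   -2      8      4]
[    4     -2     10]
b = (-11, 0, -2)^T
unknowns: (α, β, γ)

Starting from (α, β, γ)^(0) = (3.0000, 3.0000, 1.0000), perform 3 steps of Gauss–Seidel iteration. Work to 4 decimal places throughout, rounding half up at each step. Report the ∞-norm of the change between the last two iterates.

0.2548

Iteration 1:
  α = (-11 - (2)·3.0000 - (2)·1.0000) / (6) = -3.1667
  β = (0 - (-2)·-3.1667 - (4)·1.0000) / (8) = -1.2917
  γ = (-2 - (4)·-3.1667 - (-2)·-1.2917) / (10) = 0.8083
Iteration 2:
  α = (-11 - (2)·-1.2917 - (2)·0.8083) / (6) = -1.6722
  β = (0 - (-2)·-1.6722 - (4)·0.8083) / (8) = -0.8222
  γ = (-2 - (4)·-1.6722 - (-2)·-0.8222) / (10) = 0.3044
Iteration 3:
  α = (-11 - (2)·-0.8222 - (2)·0.3044) / (6) = -1.6607
  β = (0 - (-2)·-1.6607 - (4)·0.3044) / (8) = -0.5674
  γ = (-2 - (4)·-1.6607 - (-2)·-0.5674) / (10) = 0.3508
Change: (0.0115, 0.2548, 0.0464) → max |·| = 0.2548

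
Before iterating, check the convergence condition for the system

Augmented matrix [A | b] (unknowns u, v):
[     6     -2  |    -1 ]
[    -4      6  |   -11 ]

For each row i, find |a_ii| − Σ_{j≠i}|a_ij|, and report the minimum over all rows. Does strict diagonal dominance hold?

row 1: |6| − (2) = 4
row 2: |6| − (4) = 2
minimum over rows = 2 → strictly diagonally dominant (convergence guaranteed)

2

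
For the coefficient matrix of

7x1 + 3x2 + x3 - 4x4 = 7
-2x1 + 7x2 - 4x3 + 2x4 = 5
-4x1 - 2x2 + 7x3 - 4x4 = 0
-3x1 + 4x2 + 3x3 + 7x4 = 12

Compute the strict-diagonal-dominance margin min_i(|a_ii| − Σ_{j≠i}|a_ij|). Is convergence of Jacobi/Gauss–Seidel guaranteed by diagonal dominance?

-3

row 1: |7| − (3+1+4) = -1
row 2: |7| − (2+4+2) = -1
row 3: |7| − (4+2+4) = -3
row 4: |7| − (3+4+3) = -3
minimum over rows = -3 → not strictly diagonally dominant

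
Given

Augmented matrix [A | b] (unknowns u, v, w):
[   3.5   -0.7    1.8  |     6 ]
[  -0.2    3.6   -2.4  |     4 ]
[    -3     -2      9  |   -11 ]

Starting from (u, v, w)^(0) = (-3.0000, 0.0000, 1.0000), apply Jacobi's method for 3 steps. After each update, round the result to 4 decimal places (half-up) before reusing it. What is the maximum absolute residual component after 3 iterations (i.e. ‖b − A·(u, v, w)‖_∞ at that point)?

1.2974

Iteration 1:
  u = (6 - (-0.7)·0.0000 - (1.8)·1.0000) / (3.5) = 1.2000
  v = (4 - (-0.2)·-3.0000 - (-2.4)·1.0000) / (3.6) = 1.6111
  w = (-11 - (-3)·-3.0000 - (-2)·0.0000) / (9) = -2.2222
Iteration 2:
  u = (6 - (-0.7)·1.6111 - (1.8)·-2.2222) / (3.5) = 3.1794
  v = (4 - (-0.2)·1.2000 - (-2.4)·-2.2222) / (3.6) = -0.3037
  w = (-11 - (-3)·1.2000 - (-2)·1.6111) / (9) = -0.4642
Iteration 3:
  u = (6 - (-0.7)·-0.3037 - (1.8)·-0.4642) / (3.5) = 1.8923
  v = (4 - (-0.2)·3.1794 - (-2.4)·-0.4642) / (3.6) = 0.9783
  w = (-11 - (-3)·3.1794 - (-2)·-0.3037) / (9) = -0.2299
Residual b − A·x = (0.4756, 0.3048, -1.2974); ∞-norm = 1.2974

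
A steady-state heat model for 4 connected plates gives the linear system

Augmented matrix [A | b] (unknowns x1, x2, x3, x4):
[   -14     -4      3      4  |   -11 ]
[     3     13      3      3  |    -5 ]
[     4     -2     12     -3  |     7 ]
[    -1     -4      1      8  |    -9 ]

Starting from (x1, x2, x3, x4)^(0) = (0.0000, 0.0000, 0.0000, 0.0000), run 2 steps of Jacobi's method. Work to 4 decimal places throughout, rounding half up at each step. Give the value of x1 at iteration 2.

0.6992

Iteration 1:
  x1 = (-11 - (-4)·0.0000 - (3)·0.0000 - (4)·0.0000) / (-14) = 0.7857
  x2 = (-5 - (3)·0.0000 - (3)·0.0000 - (3)·0.0000) / (13) = -0.3846
  x3 = (7 - (4)·0.0000 - (-2)·0.0000 - (-3)·0.0000) / (12) = 0.5833
  x4 = (-9 - (-1)·0.0000 - (-4)·0.0000 - (1)·0.0000) / (8) = -1.1250
Iteration 2:
  x1 = (-11 - (-4)·-0.3846 - (3)·0.5833 - (4)·-1.1250) / (-14) = 0.6992
  x2 = (-5 - (3)·0.7857 - (3)·0.5833 - (3)·-1.1250) / (13) = -0.4409
  x3 = (7 - (4)·0.7857 - (-2)·-0.3846 - (-3)·-1.1250) / (12) = -0.0239
  x4 = (-9 - (-1)·0.7857 - (-4)·-0.3846 - (1)·0.5833) / (8) = -1.2920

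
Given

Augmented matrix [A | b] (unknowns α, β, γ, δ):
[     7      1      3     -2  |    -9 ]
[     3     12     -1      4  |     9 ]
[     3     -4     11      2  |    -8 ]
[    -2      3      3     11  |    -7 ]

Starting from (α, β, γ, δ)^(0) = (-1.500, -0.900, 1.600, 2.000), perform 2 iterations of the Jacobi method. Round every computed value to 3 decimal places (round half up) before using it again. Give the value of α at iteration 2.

Iteration 1:
  α = (-9 - (1)·-0.900 - (3)·1.600 - (-2)·2.000) / (7) = -1.271
  β = (9 - (3)·-1.500 - (-1)·1.600 - (4)·2.000) / (12) = 0.592
  γ = (-8 - (3)·-1.500 - (-4)·-0.900 - (2)·2.000) / (11) = -1.009
  δ = (-7 - (-2)·-1.500 - (3)·-0.900 - (3)·1.600) / (11) = -1.100
Iteration 2:
  α = (-9 - (1)·0.592 - (3)·-1.009 - (-2)·-1.100) / (7) = -1.252
  β = (9 - (3)·-1.271 - (-1)·-1.009 - (4)·-1.100) / (12) = 1.350
  γ = (-8 - (3)·-1.271 - (-4)·0.592 - (2)·-1.100) / (11) = 0.035
  δ = (-7 - (-2)·-1.271 - (3)·0.592 - (3)·-1.009) / (11) = -0.754

-1.252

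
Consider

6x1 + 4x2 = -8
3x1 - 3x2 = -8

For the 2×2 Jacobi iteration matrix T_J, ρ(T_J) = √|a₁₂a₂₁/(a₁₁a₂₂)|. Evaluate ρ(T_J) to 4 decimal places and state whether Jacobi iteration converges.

0.8165

a₁₂a₂₁/(a₁₁a₂₂) = (4)·(3) / ((6)·(-3)) = -0.666667
ρ = √|-0.666667| = √0.666667 = 0.8165
ρ < 1, so Jacobi converges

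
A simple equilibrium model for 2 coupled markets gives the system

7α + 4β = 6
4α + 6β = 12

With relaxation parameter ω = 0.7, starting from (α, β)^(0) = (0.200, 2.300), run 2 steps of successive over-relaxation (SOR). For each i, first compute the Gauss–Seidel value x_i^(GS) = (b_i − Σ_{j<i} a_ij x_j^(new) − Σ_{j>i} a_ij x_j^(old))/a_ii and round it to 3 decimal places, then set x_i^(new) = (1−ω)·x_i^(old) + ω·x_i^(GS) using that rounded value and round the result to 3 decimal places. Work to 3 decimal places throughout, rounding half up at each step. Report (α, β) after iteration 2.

Iteration 1:
  α: GS value = (6 - (4)·2.300) / (7) = -0.457;  α ← (1−ω)·0.200 + ω·-0.457 = -0.260
  β: GS value = (12 - (4)·-0.260) / (6) = 2.173;  β ← (1−ω)·2.300 + ω·2.173 = 2.211
Iteration 2:
  α: GS value = (6 - (4)·2.211) / (7) = -0.406;  α ← (1−ω)·-0.260 + ω·-0.406 = -0.362
  β: GS value = (12 - (4)·-0.362) / (6) = 2.241;  β ← (1−ω)·2.211 + ω·2.241 = 2.232

(-0.362, 2.232)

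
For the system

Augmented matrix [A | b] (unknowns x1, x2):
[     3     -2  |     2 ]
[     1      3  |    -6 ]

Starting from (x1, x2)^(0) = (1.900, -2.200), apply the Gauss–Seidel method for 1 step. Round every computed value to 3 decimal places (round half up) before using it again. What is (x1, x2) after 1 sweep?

(-0.800, -1.733)

Iteration 1:
  x1 = (2 - (-2)·-2.200) / (3) = -0.800
  x2 = (-6 - (1)·-0.800) / (3) = -1.733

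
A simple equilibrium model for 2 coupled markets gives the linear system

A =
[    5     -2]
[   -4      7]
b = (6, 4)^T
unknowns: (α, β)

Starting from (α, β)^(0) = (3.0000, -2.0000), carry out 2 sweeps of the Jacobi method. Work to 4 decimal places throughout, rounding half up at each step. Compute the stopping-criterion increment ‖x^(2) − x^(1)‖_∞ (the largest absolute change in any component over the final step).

1.7143

Iteration 1:
  α = (6 - (-2)·-2.0000) / (5) = 0.4000
  β = (4 - (-4)·3.0000) / (7) = 2.2857
Iteration 2:
  α = (6 - (-2)·2.2857) / (5) = 2.1143
  β = (4 - (-4)·0.4000) / (7) = 0.8000
Change: (1.7143, -1.4857) → max |·| = 1.7143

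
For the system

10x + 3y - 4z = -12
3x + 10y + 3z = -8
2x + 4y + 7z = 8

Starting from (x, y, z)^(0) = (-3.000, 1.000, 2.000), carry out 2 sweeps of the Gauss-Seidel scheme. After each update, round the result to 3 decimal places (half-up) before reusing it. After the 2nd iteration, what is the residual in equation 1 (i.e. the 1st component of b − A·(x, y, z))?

Iteration 1:
  x = (-12 - (3)·1.000 - (-4)·2.000) / (10) = -0.700
  y = (-8 - (3)·-0.700 - (3)·2.000) / (10) = -1.190
  z = (8 - (2)·-0.700 - (4)·-1.190) / (7) = 2.023
Iteration 2:
  x = (-12 - (3)·-1.190 - (-4)·2.023) / (10) = -0.034
  y = (-8 - (3)·-0.034 - (3)·2.023) / (10) = -1.397
  z = (8 - (2)·-0.034 - (4)·-1.397) / (7) = 1.951
Residual b − A·x = (0.335, 0.219, -0.001)

0.335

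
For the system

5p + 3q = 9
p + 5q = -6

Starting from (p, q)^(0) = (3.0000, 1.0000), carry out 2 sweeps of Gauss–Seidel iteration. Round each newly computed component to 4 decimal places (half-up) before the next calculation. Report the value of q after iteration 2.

Iteration 1:
  p = (9 - (3)·1.0000) / (5) = 1.2000
  q = (-6 - (1)·1.2000) / (5) = -1.4400
Iteration 2:
  p = (9 - (3)·-1.4400) / (5) = 2.6640
  q = (-6 - (1)·2.6640) / (5) = -1.7328

-1.7328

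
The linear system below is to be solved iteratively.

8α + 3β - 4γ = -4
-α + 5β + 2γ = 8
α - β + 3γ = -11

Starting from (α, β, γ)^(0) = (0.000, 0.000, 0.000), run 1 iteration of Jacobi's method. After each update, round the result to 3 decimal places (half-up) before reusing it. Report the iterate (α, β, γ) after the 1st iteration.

Iteration 1:
  α = (-4 - (3)·0.000 - (-4)·0.000) / (8) = -0.500
  β = (8 - (-1)·0.000 - (2)·0.000) / (5) = 1.600
  γ = (-11 - (1)·0.000 - (-1)·0.000) / (3) = -3.667

(-0.500, 1.600, -3.667)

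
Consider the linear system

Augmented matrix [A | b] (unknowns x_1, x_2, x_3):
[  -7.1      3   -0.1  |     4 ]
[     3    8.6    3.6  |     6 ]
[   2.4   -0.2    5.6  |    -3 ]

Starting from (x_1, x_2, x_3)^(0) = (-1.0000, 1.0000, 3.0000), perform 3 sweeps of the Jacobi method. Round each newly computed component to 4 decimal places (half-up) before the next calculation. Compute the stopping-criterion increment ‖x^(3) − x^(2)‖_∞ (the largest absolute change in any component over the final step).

0.4284

Iteration 1:
  x_1 = (4 - (3)·1.0000 - (-0.1)·3.0000) / (-7.1) = -0.1831
  x_2 = (6 - (3)·-1.0000 - (3.6)·3.0000) / (8.6) = -0.2093
  x_3 = (-3 - (2.4)·-1.0000 - (-0.2)·1.0000) / (5.6) = -0.0714
Iteration 2:
  x_1 = (4 - (3)·-0.2093 - (-0.1)·-0.0714) / (-7.1) = -0.6508
  x_2 = (6 - (3)·-0.1831 - (3.6)·-0.0714) / (8.6) = 0.7914
  x_3 = (-3 - (2.4)·-0.1831 - (-0.2)·-0.2093) / (5.6) = -0.4647
Iteration 3:
  x_1 = (4 - (3)·0.7914 - (-0.1)·-0.4647) / (-7.1) = -0.2224
  x_2 = (6 - (3)·-0.6508 - (3.6)·-0.4647) / (8.6) = 1.1192
  x_3 = (-3 - (2.4)·-0.6508 - (-0.2)·0.7914) / (5.6) = -0.2285
Change: (0.4284, 0.3278, 0.2362) → max |·| = 0.4284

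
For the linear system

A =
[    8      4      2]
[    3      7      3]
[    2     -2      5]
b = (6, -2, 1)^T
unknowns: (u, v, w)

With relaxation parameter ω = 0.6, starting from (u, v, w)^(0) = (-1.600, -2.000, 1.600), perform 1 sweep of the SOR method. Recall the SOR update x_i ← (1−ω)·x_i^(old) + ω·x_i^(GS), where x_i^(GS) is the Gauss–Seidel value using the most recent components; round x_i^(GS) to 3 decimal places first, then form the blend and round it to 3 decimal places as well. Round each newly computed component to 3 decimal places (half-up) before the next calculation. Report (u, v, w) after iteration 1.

Iteration 1:
  u: GS value = (6 - (4)·-2.000 - (2)·1.600) / (8) = 1.350;  u ← (1−ω)·-1.600 + ω·1.350 = 0.170
  v: GS value = (-2 - (3)·0.170 - (3)·1.600) / (7) = -1.044;  v ← (1−ω)·-2.000 + ω·-1.044 = -1.426
  w: GS value = (1 - (2)·0.170 - (-2)·-1.426) / (5) = -0.438;  w ← (1−ω)·1.600 + ω·-0.438 = 0.377

(0.170, -1.426, 0.377)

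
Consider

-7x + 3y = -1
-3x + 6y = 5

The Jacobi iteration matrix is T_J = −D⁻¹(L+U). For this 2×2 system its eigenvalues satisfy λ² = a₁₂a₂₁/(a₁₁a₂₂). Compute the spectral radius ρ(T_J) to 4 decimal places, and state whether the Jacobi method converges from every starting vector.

0.4629

a₁₂a₂₁/(a₁₁a₂₂) = (3)·(-3) / ((-7)·(6)) = 0.214286
ρ = √|0.214286| = √0.214286 = 0.4629
ρ < 1, so Jacobi converges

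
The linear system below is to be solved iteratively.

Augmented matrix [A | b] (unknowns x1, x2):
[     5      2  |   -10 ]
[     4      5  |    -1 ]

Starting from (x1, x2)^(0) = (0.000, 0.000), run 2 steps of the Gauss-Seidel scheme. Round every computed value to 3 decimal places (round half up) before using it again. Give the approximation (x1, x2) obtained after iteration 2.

(-2.560, 1.848)

Iteration 1:
  x1 = (-10 - (2)·0.000) / (5) = -2.000
  x2 = (-1 - (4)·-2.000) / (5) = 1.400
Iteration 2:
  x1 = (-10 - (2)·1.400) / (5) = -2.560
  x2 = (-1 - (4)·-2.560) / (5) = 1.848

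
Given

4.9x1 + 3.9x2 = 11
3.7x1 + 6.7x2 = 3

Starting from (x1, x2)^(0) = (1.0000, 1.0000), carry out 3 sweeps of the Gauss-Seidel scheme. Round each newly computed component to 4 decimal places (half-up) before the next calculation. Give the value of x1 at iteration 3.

2.9986

Iteration 1:
  x1 = (11 - (3.9)·1.0000) / (4.9) = 1.4490
  x2 = (3 - (3.7)·1.4490) / (6.7) = -0.3524
Iteration 2:
  x1 = (11 - (3.9)·-0.3524) / (4.9) = 2.5254
  x2 = (3 - (3.7)·2.5254) / (6.7) = -0.9469
Iteration 3:
  x1 = (11 - (3.9)·-0.9469) / (4.9) = 2.9986
  x2 = (3 - (3.7)·2.9986) / (6.7) = -1.2082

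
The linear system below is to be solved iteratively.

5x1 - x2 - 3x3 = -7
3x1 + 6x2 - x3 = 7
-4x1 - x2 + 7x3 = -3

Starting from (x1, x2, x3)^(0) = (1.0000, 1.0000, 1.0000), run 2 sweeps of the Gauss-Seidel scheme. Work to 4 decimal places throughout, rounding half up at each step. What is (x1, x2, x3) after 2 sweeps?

Iteration 1:
  x1 = (-7 - (-1)·1.0000 - (-3)·1.0000) / (5) = -0.6000
  x2 = (7 - (3)·-0.6000 - (-1)·1.0000) / (6) = 1.6333
  x3 = (-3 - (-4)·-0.6000 - (-1)·1.6333) / (7) = -0.5381
Iteration 2:
  x1 = (-7 - (-1)·1.6333 - (-3)·-0.5381) / (5) = -1.3962
  x2 = (7 - (3)·-1.3962 - (-1)·-0.5381) / (6) = 1.7751
  x3 = (-3 - (-4)·-1.3962 - (-1)·1.7751) / (7) = -0.9728

(-1.3962, 1.7751, -0.9728)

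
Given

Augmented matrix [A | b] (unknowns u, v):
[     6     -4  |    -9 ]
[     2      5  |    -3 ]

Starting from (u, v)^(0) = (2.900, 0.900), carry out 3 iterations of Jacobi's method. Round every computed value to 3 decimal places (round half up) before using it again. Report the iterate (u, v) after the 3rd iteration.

Iteration 1:
  u = (-9 - (-4)·0.900) / (6) = -0.900
  v = (-3 - (2)·2.900) / (5) = -1.760
Iteration 2:
  u = (-9 - (-4)·-1.760) / (6) = -2.673
  v = (-3 - (2)·-0.900) / (5) = -0.240
Iteration 3:
  u = (-9 - (-4)·-0.240) / (6) = -1.660
  v = (-3 - (2)·-2.673) / (5) = 0.469

(-1.660, 0.469)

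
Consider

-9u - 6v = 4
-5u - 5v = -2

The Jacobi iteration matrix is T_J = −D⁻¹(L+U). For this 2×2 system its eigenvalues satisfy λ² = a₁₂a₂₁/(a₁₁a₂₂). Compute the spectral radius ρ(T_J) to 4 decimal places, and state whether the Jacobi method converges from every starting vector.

a₁₂a₂₁/(a₁₁a₂₂) = (-6)·(-5) / ((-9)·(-5)) = 0.666667
ρ = √|0.666667| = √0.666667 = 0.8165
ρ < 1, so Jacobi converges

0.8165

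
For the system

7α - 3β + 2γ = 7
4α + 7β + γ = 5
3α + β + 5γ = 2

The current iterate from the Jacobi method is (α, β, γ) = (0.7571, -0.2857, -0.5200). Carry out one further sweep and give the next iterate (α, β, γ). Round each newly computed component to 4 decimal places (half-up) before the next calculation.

(1.0261, 0.3559, 0.0029)

One sweep:
  α = (7 - (-3)·-0.2857 - (2)·-0.5200) / (7) = 1.0261
  β = (5 - (4)·0.7571 - (1)·-0.5200) / (7) = 0.3559
  γ = (2 - (3)·0.7571 - (1)·-0.2857) / (5) = 0.0029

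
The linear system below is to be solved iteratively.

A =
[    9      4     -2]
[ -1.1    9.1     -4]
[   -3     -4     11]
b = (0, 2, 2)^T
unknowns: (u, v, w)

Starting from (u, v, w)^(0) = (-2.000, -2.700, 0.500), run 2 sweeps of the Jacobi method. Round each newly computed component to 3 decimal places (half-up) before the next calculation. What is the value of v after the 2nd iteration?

-0.213

Iteration 1:
  u = (0 - (4)·-2.700 - (-2)·0.500) / (9) = 1.311
  v = (2 - (-1.1)·-2.000 - (-4)·0.500) / (9.1) = 0.198
  w = (2 - (-3)·-2.000 - (-4)·-2.700) / (11) = -1.345
Iteration 2:
  u = (0 - (4)·0.198 - (-2)·-1.345) / (9) = -0.387
  v = (2 - (-1.1)·1.311 - (-4)·-1.345) / (9.1) = -0.213
  w = (2 - (-3)·1.311 - (-4)·0.198) / (11) = 0.611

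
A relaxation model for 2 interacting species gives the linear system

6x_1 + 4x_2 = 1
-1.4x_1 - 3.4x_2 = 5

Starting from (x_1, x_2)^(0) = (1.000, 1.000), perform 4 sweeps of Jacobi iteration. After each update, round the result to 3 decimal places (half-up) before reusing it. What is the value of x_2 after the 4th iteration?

Iteration 1:
  x_1 = (1 - (4)·1.000) / (6) = -0.500
  x_2 = (5 - (-1.4)·1.000) / (-3.4) = -1.882
Iteration 2:
  x_1 = (1 - (4)·-1.882) / (6) = 1.421
  x_2 = (5 - (-1.4)·-0.500) / (-3.4) = -1.265
Iteration 3:
  x_1 = (1 - (4)·-1.265) / (6) = 1.010
  x_2 = (5 - (-1.4)·1.421) / (-3.4) = -2.056
Iteration 4:
  x_1 = (1 - (4)·-2.056) / (6) = 1.537
  x_2 = (5 - (-1.4)·1.010) / (-3.4) = -1.886

-1.886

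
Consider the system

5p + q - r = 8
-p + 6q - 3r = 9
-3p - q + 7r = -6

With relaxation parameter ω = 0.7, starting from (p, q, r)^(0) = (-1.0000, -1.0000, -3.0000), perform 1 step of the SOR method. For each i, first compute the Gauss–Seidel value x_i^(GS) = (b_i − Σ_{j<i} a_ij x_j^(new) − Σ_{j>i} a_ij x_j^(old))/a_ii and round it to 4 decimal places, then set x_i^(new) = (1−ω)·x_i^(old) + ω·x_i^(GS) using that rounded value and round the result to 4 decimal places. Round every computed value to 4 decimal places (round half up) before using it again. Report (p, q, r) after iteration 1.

(0.5400, -0.2370, -1.3617)

Iteration 1:
  p: GS value = (8 - (1)·-1.0000 - (-1)·-3.0000) / (5) = 1.2000;  p ← (1−ω)·-1.0000 + ω·1.2000 = 0.5400
  q: GS value = (9 - (-1)·0.5400 - (-3)·-3.0000) / (6) = 0.0900;  q ← (1−ω)·-1.0000 + ω·0.0900 = -0.2370
  r: GS value = (-6 - (-3)·0.5400 - (-1)·-0.2370) / (7) = -0.6596;  r ← (1−ω)·-3.0000 + ω·-0.6596 = -1.3617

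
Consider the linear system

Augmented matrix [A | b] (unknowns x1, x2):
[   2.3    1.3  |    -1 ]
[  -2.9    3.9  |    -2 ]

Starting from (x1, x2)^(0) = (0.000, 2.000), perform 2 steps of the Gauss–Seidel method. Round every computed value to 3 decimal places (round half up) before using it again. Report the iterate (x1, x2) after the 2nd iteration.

Iteration 1:
  x1 = (-1 - (1.3)·2.000) / (2.3) = -1.565
  x2 = (-2 - (-2.9)·-1.565) / (3.9) = -1.677
Iteration 2:
  x1 = (-1 - (1.3)·-1.677) / (2.3) = 0.513
  x2 = (-2 - (-2.9)·0.513) / (3.9) = -0.131

(0.513, -0.131)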